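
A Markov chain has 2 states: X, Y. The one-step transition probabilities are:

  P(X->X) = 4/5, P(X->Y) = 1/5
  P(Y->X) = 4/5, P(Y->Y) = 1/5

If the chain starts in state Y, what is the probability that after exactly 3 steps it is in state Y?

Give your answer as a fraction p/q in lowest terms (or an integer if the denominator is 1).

Answer: 1/5

Derivation:
Computing P^3 by repeated multiplication:
P^1 =
  X: [4/5, 1/5]
  Y: [4/5, 1/5]
P^2 =
  X: [4/5, 1/5]
  Y: [4/5, 1/5]
P^3 =
  X: [4/5, 1/5]
  Y: [4/5, 1/5]

(P^3)[Y -> Y] = 1/5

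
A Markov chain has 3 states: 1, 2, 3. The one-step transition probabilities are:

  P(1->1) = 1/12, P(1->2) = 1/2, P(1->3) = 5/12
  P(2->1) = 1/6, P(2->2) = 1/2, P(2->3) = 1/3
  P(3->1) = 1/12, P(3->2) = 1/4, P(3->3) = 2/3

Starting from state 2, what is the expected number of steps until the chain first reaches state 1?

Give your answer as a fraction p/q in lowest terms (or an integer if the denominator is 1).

Let h_i = expected steps to first reach 1 from state i.
Boundary: h_1 = 0.
First-step equations for the other states:
  h_2 = 1 + 1/6*h_1 + 1/2*h_2 + 1/3*h_3
  h_3 = 1 + 1/12*h_1 + 1/4*h_2 + 2/3*h_3

Substituting h_1 = 0 and rearranging gives the linear system (I - Q) h = 1:
  [1/2, -1/3] . (h_2, h_3) = 1
  [-1/4, 1/3] . (h_2, h_3) = 1

Solving yields:
  h_2 = 8
  h_3 = 9

Starting state is 2, so the expected hitting time is h_2 = 8.

Answer: 8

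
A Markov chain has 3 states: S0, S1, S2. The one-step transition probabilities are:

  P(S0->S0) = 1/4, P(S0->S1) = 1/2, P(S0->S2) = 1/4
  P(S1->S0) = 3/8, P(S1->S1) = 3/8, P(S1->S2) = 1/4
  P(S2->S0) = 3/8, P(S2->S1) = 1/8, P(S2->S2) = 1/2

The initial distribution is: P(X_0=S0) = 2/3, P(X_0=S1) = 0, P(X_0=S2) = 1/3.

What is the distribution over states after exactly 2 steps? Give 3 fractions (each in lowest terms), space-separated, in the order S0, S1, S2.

Propagating the distribution step by step (d_{t+1} = d_t * P):
d_0 = (S0=2/3, S1=0, S2=1/3)
  d_1[S0] = 2/3*1/4 + 0*3/8 + 1/3*3/8 = 7/24
  d_1[S1] = 2/3*1/2 + 0*3/8 + 1/3*1/8 = 3/8
  d_1[S2] = 2/3*1/4 + 0*1/4 + 1/3*1/2 = 1/3
d_1 = (S0=7/24, S1=3/8, S2=1/3)
  d_2[S0] = 7/24*1/4 + 3/8*3/8 + 1/3*3/8 = 65/192
  d_2[S1] = 7/24*1/2 + 3/8*3/8 + 1/3*1/8 = 21/64
  d_2[S2] = 7/24*1/4 + 3/8*1/4 + 1/3*1/2 = 1/3
d_2 = (S0=65/192, S1=21/64, S2=1/3)

Answer: 65/192 21/64 1/3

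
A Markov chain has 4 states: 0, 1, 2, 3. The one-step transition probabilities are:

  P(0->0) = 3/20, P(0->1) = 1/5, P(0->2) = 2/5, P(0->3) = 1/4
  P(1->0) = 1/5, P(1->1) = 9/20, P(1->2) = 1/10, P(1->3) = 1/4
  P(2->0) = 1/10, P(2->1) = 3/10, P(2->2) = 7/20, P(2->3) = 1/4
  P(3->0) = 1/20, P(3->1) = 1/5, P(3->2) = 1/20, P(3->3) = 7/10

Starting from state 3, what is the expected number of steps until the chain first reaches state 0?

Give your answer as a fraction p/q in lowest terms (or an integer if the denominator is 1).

Let h_i = expected steps to first reach 0 from state i.
Boundary: h_0 = 0.
First-step equations for the other states:
  h_1 = 1 + 1/5*h_0 + 9/20*h_1 + 1/10*h_2 + 1/4*h_3
  h_2 = 1 + 1/10*h_0 + 3/10*h_1 + 7/20*h_2 + 1/4*h_3
  h_3 = 1 + 1/20*h_0 + 1/5*h_1 + 1/20*h_2 + 7/10*h_3

Substituting h_0 = 0 and rearranging gives the linear system (I - Q) h = 1:
  [11/20, -1/10, -1/4] . (h_1, h_2, h_3) = 1
  [-3/10, 13/20, -1/4] . (h_1, h_2, h_3) = 1
  [-1/5, -1/20, 3/10] . (h_1, h_2, h_3) = 1

Solving yields:
  h_1 = 3300/401
  h_2 = 3740/401
  h_3 = 4160/401

Starting state is 3, so the expected hitting time is h_3 = 4160/401.

Answer: 4160/401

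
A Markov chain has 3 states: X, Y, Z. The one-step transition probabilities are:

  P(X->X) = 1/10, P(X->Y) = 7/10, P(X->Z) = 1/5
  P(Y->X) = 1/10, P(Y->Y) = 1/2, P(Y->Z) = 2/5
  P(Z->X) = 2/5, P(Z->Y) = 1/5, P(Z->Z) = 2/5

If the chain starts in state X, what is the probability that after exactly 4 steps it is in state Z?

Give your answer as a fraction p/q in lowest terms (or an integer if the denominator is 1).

Computing P^4 by repeated multiplication:
P^1 =
  X: [1/10, 7/10, 1/5]
  Y: [1/10, 1/2, 2/5]
  Z: [2/5, 1/5, 2/5]
P^2 =
  X: [4/25, 23/50, 19/50]
  Y: [11/50, 2/5, 19/50]
  Z: [11/50, 23/50, 8/25]
P^3 =
  X: [107/500, 209/500, 46/125]
  Y: [107/500, 43/100, 89/250]
  Z: [49/250, 56/125, 89/250]
P^4 =
  X: [263/1250, 1081/2500, 893/2500]
  Y: [517/2500, 109/250, 893/2500]
  Z: [517/2500, 1081/2500, 451/1250]

(P^4)[X -> Z] = 893/2500

Answer: 893/2500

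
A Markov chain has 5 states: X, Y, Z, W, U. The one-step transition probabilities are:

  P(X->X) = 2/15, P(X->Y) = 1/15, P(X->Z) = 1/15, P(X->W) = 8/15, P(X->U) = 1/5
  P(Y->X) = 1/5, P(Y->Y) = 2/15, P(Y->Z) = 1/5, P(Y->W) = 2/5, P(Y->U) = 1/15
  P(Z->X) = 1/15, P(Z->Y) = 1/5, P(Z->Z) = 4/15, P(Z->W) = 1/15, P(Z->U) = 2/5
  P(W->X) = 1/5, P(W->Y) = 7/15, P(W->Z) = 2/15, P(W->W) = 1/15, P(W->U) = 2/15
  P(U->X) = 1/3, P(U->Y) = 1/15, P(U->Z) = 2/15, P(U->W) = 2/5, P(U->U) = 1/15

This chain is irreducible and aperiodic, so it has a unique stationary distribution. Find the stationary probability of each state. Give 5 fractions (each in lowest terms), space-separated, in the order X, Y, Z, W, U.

The stationary distribution satisfies pi = pi * P, i.e.:
  pi_X = 2/15*pi_X + 1/5*pi_Y + 1/15*pi_Z + 1/5*pi_W + 1/3*pi_U
  pi_Y = 1/15*pi_X + 2/15*pi_Y + 1/5*pi_Z + 7/15*pi_W + 1/15*pi_U
  pi_Z = 1/15*pi_X + 1/5*pi_Y + 4/15*pi_Z + 2/15*pi_W + 2/15*pi_U
  pi_W = 8/15*pi_X + 2/5*pi_Y + 1/15*pi_Z + 1/15*pi_W + 2/5*pi_U
  pi_U = 1/5*pi_X + 1/15*pi_Y + 2/5*pi_Z + 2/15*pi_W + 1/15*pi_U
with normalization: pi_X + pi_Y + pi_Z + pi_W + pi_U = 1.

Using the first 4 balance equations plus normalization, the linear system A*pi = b is:
  [-13/15, 1/5, 1/15, 1/5, 1/3] . pi = 0
  [1/15, -13/15, 1/5, 7/15, 1/15] . pi = 0
  [1/15, 1/5, -11/15, 2/15, 2/15] . pi = 0
  [8/15, 2/5, 1/15, -14/15, 2/5] . pi = 0
  [1, 1, 1, 1, 1] . pi = 1

Solving yields:
  pi_X = 616/3271
  pi_Y = 3494/16355
  pi_Z = 2548/16355
  pi_W = 1831/6542
  pi_U = 5311/32710

Verification (pi * P):
  616/3271*2/15 + 3494/16355*1/5 + 2548/16355*1/15 + 1831/6542*1/5 + 5311/32710*1/3 = 616/3271 = pi_X  (ok)
  616/3271*1/15 + 3494/16355*2/15 + 2548/16355*1/5 + 1831/6542*7/15 + 5311/32710*1/15 = 3494/16355 = pi_Y  (ok)
  616/3271*1/15 + 3494/16355*1/5 + 2548/16355*4/15 + 1831/6542*2/15 + 5311/32710*2/15 = 2548/16355 = pi_Z  (ok)
  616/3271*8/15 + 3494/16355*2/5 + 2548/16355*1/15 + 1831/6542*1/15 + 5311/32710*2/5 = 1831/6542 = pi_W  (ok)
  616/3271*1/5 + 3494/16355*1/15 + 2548/16355*2/5 + 1831/6542*2/15 + 5311/32710*1/15 = 5311/32710 = pi_U  (ok)

Answer: 616/3271 3494/16355 2548/16355 1831/6542 5311/32710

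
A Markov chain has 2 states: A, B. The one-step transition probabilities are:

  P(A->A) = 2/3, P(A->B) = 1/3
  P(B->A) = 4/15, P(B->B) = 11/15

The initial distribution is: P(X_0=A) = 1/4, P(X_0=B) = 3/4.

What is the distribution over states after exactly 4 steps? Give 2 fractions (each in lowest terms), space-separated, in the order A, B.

Propagating the distribution step by step (d_{t+1} = d_t * P):
d_0 = (A=1/4, B=3/4)
  d_1[A] = 1/4*2/3 + 3/4*4/15 = 11/30
  d_1[B] = 1/4*1/3 + 3/4*11/15 = 19/30
d_1 = (A=11/30, B=19/30)
  d_2[A] = 11/30*2/3 + 19/30*4/15 = 31/75
  d_2[B] = 11/30*1/3 + 19/30*11/15 = 44/75
d_2 = (A=31/75, B=44/75)
  d_3[A] = 31/75*2/3 + 44/75*4/15 = 54/125
  d_3[B] = 31/75*1/3 + 44/75*11/15 = 71/125
d_3 = (A=54/125, B=71/125)
  d_4[A] = 54/125*2/3 + 71/125*4/15 = 824/1875
  d_4[B] = 54/125*1/3 + 71/125*11/15 = 1051/1875
d_4 = (A=824/1875, B=1051/1875)

Answer: 824/1875 1051/1875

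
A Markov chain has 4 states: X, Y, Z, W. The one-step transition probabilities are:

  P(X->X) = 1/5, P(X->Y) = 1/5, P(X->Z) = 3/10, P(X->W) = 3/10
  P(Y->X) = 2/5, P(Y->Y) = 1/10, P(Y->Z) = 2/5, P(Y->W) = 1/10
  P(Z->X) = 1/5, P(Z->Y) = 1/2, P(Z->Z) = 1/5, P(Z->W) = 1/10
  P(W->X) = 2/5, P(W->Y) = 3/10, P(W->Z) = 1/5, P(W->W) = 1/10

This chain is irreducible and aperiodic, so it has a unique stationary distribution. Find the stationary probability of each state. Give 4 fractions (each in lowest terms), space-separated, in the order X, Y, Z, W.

Answer: 101/353 193/706 100/353 111/706

Derivation:
The stationary distribution satisfies pi = pi * P, i.e.:
  pi_X = 1/5*pi_X + 2/5*pi_Y + 1/5*pi_Z + 2/5*pi_W
  pi_Y = 1/5*pi_X + 1/10*pi_Y + 1/2*pi_Z + 3/10*pi_W
  pi_Z = 3/10*pi_X + 2/5*pi_Y + 1/5*pi_Z + 1/5*pi_W
  pi_W = 3/10*pi_X + 1/10*pi_Y + 1/10*pi_Z + 1/10*pi_W
with normalization: pi_X + pi_Y + pi_Z + pi_W = 1.

Using the first 3 balance equations plus normalization, the linear system A*pi = b is:
  [-4/5, 2/5, 1/5, 2/5] . pi = 0
  [1/5, -9/10, 1/2, 3/10] . pi = 0
  [3/10, 2/5, -4/5, 1/5] . pi = 0
  [1, 1, 1, 1] . pi = 1

Solving yields:
  pi_X = 101/353
  pi_Y = 193/706
  pi_Z = 100/353
  pi_W = 111/706

Verification (pi * P):
  101/353*1/5 + 193/706*2/5 + 100/353*1/5 + 111/706*2/5 = 101/353 = pi_X  (ok)
  101/353*1/5 + 193/706*1/10 + 100/353*1/2 + 111/706*3/10 = 193/706 = pi_Y  (ok)
  101/353*3/10 + 193/706*2/5 + 100/353*1/5 + 111/706*1/5 = 100/353 = pi_Z  (ok)
  101/353*3/10 + 193/706*1/10 + 100/353*1/10 + 111/706*1/10 = 111/706 = pi_W  (ok)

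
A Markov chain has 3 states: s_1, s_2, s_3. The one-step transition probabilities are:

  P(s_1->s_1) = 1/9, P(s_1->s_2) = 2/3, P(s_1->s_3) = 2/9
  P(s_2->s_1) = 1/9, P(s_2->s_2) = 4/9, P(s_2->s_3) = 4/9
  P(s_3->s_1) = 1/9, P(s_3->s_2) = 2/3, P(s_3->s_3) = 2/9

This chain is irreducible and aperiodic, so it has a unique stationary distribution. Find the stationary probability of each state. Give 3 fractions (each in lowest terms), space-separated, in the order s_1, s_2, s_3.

The stationary distribution satisfies pi = pi * P, i.e.:
  pi_s_1 = 1/9*pi_s_1 + 1/9*pi_s_2 + 1/9*pi_s_3
  pi_s_2 = 2/3*pi_s_1 + 4/9*pi_s_2 + 2/3*pi_s_3
  pi_s_3 = 2/9*pi_s_1 + 4/9*pi_s_2 + 2/9*pi_s_3
with normalization: pi_s_1 + pi_s_2 + pi_s_3 = 1.

Using the first 2 balance equations plus normalization, the linear system A*pi = b is:
  [-8/9, 1/9, 1/9] . pi = 0
  [2/3, -5/9, 2/3] . pi = 0
  [1, 1, 1] . pi = 1

Solving yields:
  pi_s_1 = 1/9
  pi_s_2 = 6/11
  pi_s_3 = 34/99

Verification (pi * P):
  1/9*1/9 + 6/11*1/9 + 34/99*1/9 = 1/9 = pi_s_1  (ok)
  1/9*2/3 + 6/11*4/9 + 34/99*2/3 = 6/11 = pi_s_2  (ok)
  1/9*2/9 + 6/11*4/9 + 34/99*2/9 = 34/99 = pi_s_3  (ok)

Answer: 1/9 6/11 34/99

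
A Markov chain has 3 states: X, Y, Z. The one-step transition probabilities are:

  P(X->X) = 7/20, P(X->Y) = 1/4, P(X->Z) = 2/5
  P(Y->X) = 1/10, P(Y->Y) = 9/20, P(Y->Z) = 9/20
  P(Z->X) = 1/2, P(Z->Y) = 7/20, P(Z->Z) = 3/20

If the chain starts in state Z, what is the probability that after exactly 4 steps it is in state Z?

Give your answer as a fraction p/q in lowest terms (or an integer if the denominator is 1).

Computing P^4 by repeated multiplication:
P^1 =
  X: [7/20, 1/4, 2/5]
  Y: [1/10, 9/20, 9/20]
  Z: [1/2, 7/20, 3/20]
P^2 =
  X: [139/400, 17/50, 5/16]
  Y: [61/200, 77/200, 31/100]
  Z: [57/200, 67/200, 19/50]
P^3 =
  X: [499/1600, 1397/4000, 2711/8000]
  Y: [1201/4000, 179/500, 1367/4000]
  Z: [1293/4000, 71/200, 1287/4000]
P^4 =
  X: [50163/160000, 28299/80000, 53239/160000]
  Y: [24941/80000, 14231/40000, 26597/80000]
  Z: [24761/80000, 14127/40000, 5397/16000]

(P^4)[Z -> Z] = 5397/16000

Answer: 5397/16000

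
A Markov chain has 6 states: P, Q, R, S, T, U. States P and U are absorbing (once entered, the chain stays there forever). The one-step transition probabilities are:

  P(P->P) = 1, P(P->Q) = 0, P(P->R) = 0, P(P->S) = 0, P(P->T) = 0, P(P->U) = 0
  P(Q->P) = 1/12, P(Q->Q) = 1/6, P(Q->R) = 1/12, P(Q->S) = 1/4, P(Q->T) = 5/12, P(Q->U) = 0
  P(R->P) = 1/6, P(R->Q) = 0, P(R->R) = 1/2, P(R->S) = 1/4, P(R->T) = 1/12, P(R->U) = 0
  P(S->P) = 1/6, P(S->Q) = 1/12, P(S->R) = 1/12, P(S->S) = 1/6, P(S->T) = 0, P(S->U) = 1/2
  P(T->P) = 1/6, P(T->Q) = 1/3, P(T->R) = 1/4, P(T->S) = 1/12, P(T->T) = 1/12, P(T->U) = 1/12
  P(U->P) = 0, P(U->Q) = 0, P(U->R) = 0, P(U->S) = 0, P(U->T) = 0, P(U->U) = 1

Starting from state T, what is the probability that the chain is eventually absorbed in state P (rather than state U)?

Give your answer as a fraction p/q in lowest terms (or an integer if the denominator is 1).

Answer: 839/1490

Derivation:
Let a_i = P(absorbed in P | start in state i).
Boundary conditions: a_P = 1, a_U = 0.
For each transient state i, a_i = sum_j P(i->j) * a_j:
  a_Q = 1/12*a_P + 1/6*a_Q + 1/12*a_R + 1/4*a_S + 5/12*a_T + 0*a_U
  a_R = 1/6*a_P + 0*a_Q + 1/2*a_R + 1/4*a_S + 1/12*a_T + 0*a_U
  a_S = 1/6*a_P + 1/12*a_Q + 1/12*a_R + 1/6*a_S + 0*a_T + 1/2*a_U
  a_T = 1/6*a_P + 1/3*a_Q + 1/4*a_R + 1/12*a_S + 1/12*a_T + 1/12*a_U

Substituting a_P = 1 and a_U = 0, rearrange to (I - Q) a = r where r[i] = P(i -> P):
  [5/6, -1/12, -1/4, -5/12] . (a_Q, a_R, a_S, a_T) = 1/12
  [0, 1/2, -1/4, -1/12] . (a_Q, a_R, a_S, a_T) = 1/6
  [-1/12, -1/12, 5/6, 0] . (a_Q, a_R, a_S, a_T) = 1/6
  [-1/3, -1/4, -1/12, 11/12] . (a_Q, a_R, a_S, a_T) = 1/6

Solving yields:
  a_Q = 8/15
  a_R = 1303/2235
  a_S = 1393/4470
  a_T = 839/1490

Starting state is T, so the absorption probability is a_T = 839/1490.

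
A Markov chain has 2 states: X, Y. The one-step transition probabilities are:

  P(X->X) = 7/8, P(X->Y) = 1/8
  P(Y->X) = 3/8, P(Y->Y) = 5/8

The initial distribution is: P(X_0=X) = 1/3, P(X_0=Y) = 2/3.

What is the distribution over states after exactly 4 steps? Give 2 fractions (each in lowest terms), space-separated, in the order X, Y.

Answer: 139/192 53/192

Derivation:
Propagating the distribution step by step (d_{t+1} = d_t * P):
d_0 = (X=1/3, Y=2/3)
  d_1[X] = 1/3*7/8 + 2/3*3/8 = 13/24
  d_1[Y] = 1/3*1/8 + 2/3*5/8 = 11/24
d_1 = (X=13/24, Y=11/24)
  d_2[X] = 13/24*7/8 + 11/24*3/8 = 31/48
  d_2[Y] = 13/24*1/8 + 11/24*5/8 = 17/48
d_2 = (X=31/48, Y=17/48)
  d_3[X] = 31/48*7/8 + 17/48*3/8 = 67/96
  d_3[Y] = 31/48*1/8 + 17/48*5/8 = 29/96
d_3 = (X=67/96, Y=29/96)
  d_4[X] = 67/96*7/8 + 29/96*3/8 = 139/192
  d_4[Y] = 67/96*1/8 + 29/96*5/8 = 53/192
d_4 = (X=139/192, Y=53/192)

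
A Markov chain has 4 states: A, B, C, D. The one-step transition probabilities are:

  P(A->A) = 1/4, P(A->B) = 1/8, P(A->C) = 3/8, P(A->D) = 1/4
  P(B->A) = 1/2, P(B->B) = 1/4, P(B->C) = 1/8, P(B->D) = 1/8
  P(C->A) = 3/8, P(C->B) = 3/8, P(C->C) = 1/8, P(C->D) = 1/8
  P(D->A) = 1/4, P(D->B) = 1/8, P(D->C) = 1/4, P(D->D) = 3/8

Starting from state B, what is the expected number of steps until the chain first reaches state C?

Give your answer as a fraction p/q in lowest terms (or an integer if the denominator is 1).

Answer: 62/15

Derivation:
Let h_i = expected steps to first reach C from state i.
Boundary: h_C = 0.
First-step equations for the other states:
  h_A = 1 + 1/4*h_A + 1/8*h_B + 3/8*h_C + 1/4*h_D
  h_B = 1 + 1/2*h_A + 1/4*h_B + 1/8*h_C + 1/8*h_D
  h_D = 1 + 1/4*h_A + 1/8*h_B + 1/4*h_C + 3/8*h_D

Substituting h_C = 0 and rearranging gives the linear system (I - Q) h = 1:
  [3/4, -1/8, -1/4] . (h_A, h_B, h_D) = 1
  [-1/2, 3/4, -1/8] . (h_A, h_B, h_D) = 1
  [-1/4, -1/8, 5/8] . (h_A, h_B, h_D) = 1

Solving yields:
  h_A = 49/15
  h_B = 62/15
  h_D = 56/15

Starting state is B, so the expected hitting time is h_B = 62/15.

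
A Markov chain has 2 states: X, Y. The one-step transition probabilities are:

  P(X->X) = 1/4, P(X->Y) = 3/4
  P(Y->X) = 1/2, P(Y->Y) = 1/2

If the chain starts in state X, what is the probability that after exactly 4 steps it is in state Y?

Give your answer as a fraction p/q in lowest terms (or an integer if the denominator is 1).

Computing P^4 by repeated multiplication:
P^1 =
  X: [1/4, 3/4]
  Y: [1/2, 1/2]
P^2 =
  X: [7/16, 9/16]
  Y: [3/8, 5/8]
P^3 =
  X: [25/64, 39/64]
  Y: [13/32, 19/32]
P^4 =
  X: [103/256, 153/256]
  Y: [51/128, 77/128]

(P^4)[X -> Y] = 153/256

Answer: 153/256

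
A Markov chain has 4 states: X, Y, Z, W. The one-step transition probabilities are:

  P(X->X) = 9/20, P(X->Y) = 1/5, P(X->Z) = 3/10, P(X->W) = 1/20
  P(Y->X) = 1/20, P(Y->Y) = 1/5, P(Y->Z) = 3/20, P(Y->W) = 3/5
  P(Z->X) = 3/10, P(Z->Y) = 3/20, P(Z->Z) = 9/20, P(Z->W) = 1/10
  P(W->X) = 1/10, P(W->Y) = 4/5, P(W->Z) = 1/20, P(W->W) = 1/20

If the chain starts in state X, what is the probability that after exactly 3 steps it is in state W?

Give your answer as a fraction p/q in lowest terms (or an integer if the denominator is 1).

Answer: 1467/8000

Derivation:
Computing P^3 by repeated multiplication:
P^1 =
  X: [9/20, 1/5, 3/10, 1/20]
  Y: [1/20, 1/5, 3/20, 3/5]
  Z: [3/10, 3/20, 9/20, 1/10]
  W: [1/10, 4/5, 1/20, 1/20]
P^2 =
  X: [123/400, 43/200, 121/400, 7/40]
  Y: [11/80, 221/400, 57/400, 67/400]
  Z: [23/80, 19/80, 8/25, 31/200]
  W: [21/200, 91/400, 7/40, 197/400]
P^3 =
  X: [2059/8000, 2319/8000, 431/1600, 1467/8000]
  Y: [149/1000, 2347/8000, 1573/8000, 361/1000]
  Z: [1011/4000, 277/1000, 2189/8000, 1573/8000]
  W: [1283/8000, 1947/4000, 169/1000, 1471/8000]

(P^3)[X -> W] = 1467/8000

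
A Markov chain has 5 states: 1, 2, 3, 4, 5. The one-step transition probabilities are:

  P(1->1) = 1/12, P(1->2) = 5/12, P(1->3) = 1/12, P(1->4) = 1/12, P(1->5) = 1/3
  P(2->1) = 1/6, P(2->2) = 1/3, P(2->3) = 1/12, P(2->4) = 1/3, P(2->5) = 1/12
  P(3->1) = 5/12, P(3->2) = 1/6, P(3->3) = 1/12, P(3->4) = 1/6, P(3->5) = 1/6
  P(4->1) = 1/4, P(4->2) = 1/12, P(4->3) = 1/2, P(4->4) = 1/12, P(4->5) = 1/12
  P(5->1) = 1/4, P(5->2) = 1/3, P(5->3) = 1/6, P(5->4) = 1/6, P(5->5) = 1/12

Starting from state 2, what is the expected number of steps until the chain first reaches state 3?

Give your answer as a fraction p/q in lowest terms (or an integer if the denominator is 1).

Let h_i = expected steps to first reach 3 from state i.
Boundary: h_3 = 0.
First-step equations for the other states:
  h_1 = 1 + 1/12*h_1 + 5/12*h_2 + 1/12*h_3 + 1/12*h_4 + 1/3*h_5
  h_2 = 1 + 1/6*h_1 + 1/3*h_2 + 1/12*h_3 + 1/3*h_4 + 1/12*h_5
  h_4 = 1 + 1/4*h_1 + 1/12*h_2 + 1/2*h_3 + 1/12*h_4 + 1/12*h_5
  h_5 = 1 + 1/4*h_1 + 1/3*h_2 + 1/6*h_3 + 1/6*h_4 + 1/12*h_5

Substituting h_3 = 0 and rearranging gives the linear system (I - Q) h = 1:
  [11/12, -5/12, -1/12, -1/3] . (h_1, h_2, h_4, h_5) = 1
  [-1/6, 2/3, -1/3, -1/12] . (h_1, h_2, h_4, h_5) = 1
  [-1/4, -1/12, 11/12, -1/12] . (h_1, h_2, h_4, h_5) = 1
  [-1/4, -1/3, -1/6, 11/12] . (h_1, h_2, h_4, h_5) = 1

Solving yields:
  h_1 = 7506/1283
  h_2 = 7011/1283
  h_4 = 4707/1283
  h_5 = 6852/1283

Starting state is 2, so the expected hitting time is h_2 = 7011/1283.

Answer: 7011/1283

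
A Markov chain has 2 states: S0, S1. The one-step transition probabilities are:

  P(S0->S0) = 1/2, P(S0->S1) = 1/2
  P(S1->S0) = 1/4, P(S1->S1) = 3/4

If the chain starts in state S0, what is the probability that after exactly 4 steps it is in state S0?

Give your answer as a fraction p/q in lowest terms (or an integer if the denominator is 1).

Computing P^4 by repeated multiplication:
P^1 =
  S0: [1/2, 1/2]
  S1: [1/4, 3/4]
P^2 =
  S0: [3/8, 5/8]
  S1: [5/16, 11/16]
P^3 =
  S0: [11/32, 21/32]
  S1: [21/64, 43/64]
P^4 =
  S0: [43/128, 85/128]
  S1: [85/256, 171/256]

(P^4)[S0 -> S0] = 43/128

Answer: 43/128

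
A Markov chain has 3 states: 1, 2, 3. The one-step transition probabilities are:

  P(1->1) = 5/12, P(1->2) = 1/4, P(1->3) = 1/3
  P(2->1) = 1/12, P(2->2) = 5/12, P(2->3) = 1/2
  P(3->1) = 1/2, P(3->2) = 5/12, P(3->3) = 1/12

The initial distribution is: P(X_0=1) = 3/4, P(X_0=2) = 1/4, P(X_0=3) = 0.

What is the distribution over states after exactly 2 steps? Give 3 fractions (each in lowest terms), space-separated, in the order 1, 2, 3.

Answer: 101/288 13/36 83/288

Derivation:
Propagating the distribution step by step (d_{t+1} = d_t * P):
d_0 = (1=3/4, 2=1/4, 3=0)
  d_1[1] = 3/4*5/12 + 1/4*1/12 + 0*1/2 = 1/3
  d_1[2] = 3/4*1/4 + 1/4*5/12 + 0*5/12 = 7/24
  d_1[3] = 3/4*1/3 + 1/4*1/2 + 0*1/12 = 3/8
d_1 = (1=1/3, 2=7/24, 3=3/8)
  d_2[1] = 1/3*5/12 + 7/24*1/12 + 3/8*1/2 = 101/288
  d_2[2] = 1/3*1/4 + 7/24*5/12 + 3/8*5/12 = 13/36
  d_2[3] = 1/3*1/3 + 7/24*1/2 + 3/8*1/12 = 83/288
d_2 = (1=101/288, 2=13/36, 3=83/288)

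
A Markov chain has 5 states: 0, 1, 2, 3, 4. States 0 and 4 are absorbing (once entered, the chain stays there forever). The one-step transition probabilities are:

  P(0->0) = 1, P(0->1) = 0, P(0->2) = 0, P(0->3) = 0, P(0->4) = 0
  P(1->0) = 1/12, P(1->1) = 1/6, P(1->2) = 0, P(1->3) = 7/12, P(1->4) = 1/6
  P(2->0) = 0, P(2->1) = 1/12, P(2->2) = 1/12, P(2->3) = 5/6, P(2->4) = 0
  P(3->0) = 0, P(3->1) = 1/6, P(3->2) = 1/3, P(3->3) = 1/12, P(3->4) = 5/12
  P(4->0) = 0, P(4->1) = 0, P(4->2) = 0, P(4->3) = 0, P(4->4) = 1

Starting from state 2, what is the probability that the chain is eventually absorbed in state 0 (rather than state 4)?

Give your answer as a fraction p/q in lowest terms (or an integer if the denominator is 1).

Answer: 31/628

Derivation:
Let a_i = P(absorbed in 0 | start in state i).
Boundary conditions: a_0 = 1, a_4 = 0.
For each transient state i, a_i = sum_j P(i->j) * a_j:
  a_1 = 1/12*a_0 + 1/6*a_1 + 0*a_2 + 7/12*a_3 + 1/6*a_4
  a_2 = 0*a_0 + 1/12*a_1 + 1/12*a_2 + 5/6*a_3 + 0*a_4
  a_3 = 0*a_0 + 1/6*a_1 + 1/3*a_2 + 1/12*a_3 + 5/12*a_4

Substituting a_0 = 1 and a_4 = 0, rearrange to (I - Q) a = r where r[i] = P(i -> 0):
  [5/6, 0, -7/12] . (a_1, a_2, a_3) = 1/12
  [-1/12, 11/12, -5/6] . (a_1, a_2, a_3) = 0
  [-1/6, -1/3, 11/12] . (a_1, a_2, a_3) = 0

Solving yields:
  a_1 = 81/628
  a_2 = 31/628
  a_3 = 13/314

Starting state is 2, so the absorption probability is a_2 = 31/628.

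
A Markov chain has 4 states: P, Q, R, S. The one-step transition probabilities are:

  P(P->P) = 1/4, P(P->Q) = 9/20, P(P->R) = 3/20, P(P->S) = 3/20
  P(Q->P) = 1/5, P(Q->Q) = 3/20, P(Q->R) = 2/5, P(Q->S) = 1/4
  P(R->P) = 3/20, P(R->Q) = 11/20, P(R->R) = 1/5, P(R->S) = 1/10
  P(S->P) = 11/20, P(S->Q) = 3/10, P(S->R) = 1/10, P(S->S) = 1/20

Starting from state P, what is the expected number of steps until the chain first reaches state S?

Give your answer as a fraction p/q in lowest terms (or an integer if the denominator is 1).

Let h_i = expected steps to first reach S from state i.
Boundary: h_S = 0.
First-step equations for the other states:
  h_P = 1 + 1/4*h_P + 9/20*h_Q + 3/20*h_R + 3/20*h_S
  h_Q = 1 + 1/5*h_P + 3/20*h_Q + 2/5*h_R + 1/4*h_S
  h_R = 1 + 3/20*h_P + 11/20*h_Q + 1/5*h_R + 1/10*h_S

Substituting h_S = 0 and rearranging gives the linear system (I - Q) h = 1:
  [3/4, -9/20, -3/20] . (h_P, h_Q, h_R) = 1
  [-1/5, 17/20, -2/5] . (h_P, h_Q, h_R) = 1
  [-3/20, -11/20, 4/5] . (h_P, h_Q, h_R) = 1

Solving yields:
  h_P = 880/153
  h_Q = 820/153
  h_R = 920/153

Starting state is P, so the expected hitting time is h_P = 880/153.

Answer: 880/153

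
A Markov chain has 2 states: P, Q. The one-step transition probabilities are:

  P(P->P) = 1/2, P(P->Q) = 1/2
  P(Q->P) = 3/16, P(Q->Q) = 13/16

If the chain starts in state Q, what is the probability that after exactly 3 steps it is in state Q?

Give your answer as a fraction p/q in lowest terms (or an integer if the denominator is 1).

Computing P^3 by repeated multiplication:
P^1 =
  P: [1/2, 1/2]
  Q: [3/16, 13/16]
P^2 =
  P: [11/32, 21/32]
  Q: [63/256, 193/256]
P^3 =
  P: [151/512, 361/512]
  Q: [1083/4096, 3013/4096]

(P^3)[Q -> Q] = 3013/4096

Answer: 3013/4096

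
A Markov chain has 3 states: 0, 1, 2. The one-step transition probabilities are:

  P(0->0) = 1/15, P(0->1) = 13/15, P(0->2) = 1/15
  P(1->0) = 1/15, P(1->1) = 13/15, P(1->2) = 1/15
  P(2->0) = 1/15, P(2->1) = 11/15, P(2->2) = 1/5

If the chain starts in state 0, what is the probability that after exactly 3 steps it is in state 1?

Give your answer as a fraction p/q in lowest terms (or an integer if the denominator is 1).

Answer: 2891/3375

Derivation:
Computing P^3 by repeated multiplication:
P^1 =
  0: [1/15, 13/15, 1/15]
  1: [1/15, 13/15, 1/15]
  2: [1/15, 11/15, 1/5]
P^2 =
  0: [1/15, 193/225, 17/225]
  1: [1/15, 193/225, 17/225]
  2: [1/15, 21/25, 7/75]
P^3 =
  0: [1/15, 2891/3375, 259/3375]
  1: [1/15, 2891/3375, 259/3375]
  2: [1/15, 961/1125, 89/1125]

(P^3)[0 -> 1] = 2891/3375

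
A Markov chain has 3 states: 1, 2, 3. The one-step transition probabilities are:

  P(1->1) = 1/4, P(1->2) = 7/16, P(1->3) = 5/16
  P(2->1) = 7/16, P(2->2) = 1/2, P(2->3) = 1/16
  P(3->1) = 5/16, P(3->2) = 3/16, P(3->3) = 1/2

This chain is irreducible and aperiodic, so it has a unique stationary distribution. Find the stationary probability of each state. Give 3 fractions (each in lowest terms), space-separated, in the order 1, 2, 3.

The stationary distribution satisfies pi = pi * P, i.e.:
  pi_1 = 1/4*pi_1 + 7/16*pi_2 + 5/16*pi_3
  pi_2 = 7/16*pi_1 + 1/2*pi_2 + 3/16*pi_3
  pi_3 = 5/16*pi_1 + 1/16*pi_2 + 1/2*pi_3
with normalization: pi_1 + pi_2 + pi_3 = 1.

Using the first 2 balance equations plus normalization, the linear system A*pi = b is:
  [-3/4, 7/16, 5/16] . pi = 0
  [7/16, -1/2, 3/16] . pi = 0
  [1, 1, 1] . pi = 1

Solving yields:
  pi_1 = 61/179
  pi_2 = 71/179
  pi_3 = 47/179

Verification (pi * P):
  61/179*1/4 + 71/179*7/16 + 47/179*5/16 = 61/179 = pi_1  (ok)
  61/179*7/16 + 71/179*1/2 + 47/179*3/16 = 71/179 = pi_2  (ok)
  61/179*5/16 + 71/179*1/16 + 47/179*1/2 = 47/179 = pi_3  (ok)

Answer: 61/179 71/179 47/179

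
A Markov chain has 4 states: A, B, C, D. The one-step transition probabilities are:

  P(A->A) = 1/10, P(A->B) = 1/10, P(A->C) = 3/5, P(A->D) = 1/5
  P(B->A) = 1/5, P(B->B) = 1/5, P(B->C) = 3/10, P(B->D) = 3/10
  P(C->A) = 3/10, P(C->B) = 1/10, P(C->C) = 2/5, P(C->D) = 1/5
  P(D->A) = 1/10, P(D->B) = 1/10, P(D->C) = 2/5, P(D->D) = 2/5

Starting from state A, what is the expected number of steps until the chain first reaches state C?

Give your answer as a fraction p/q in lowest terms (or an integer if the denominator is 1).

Let h_i = expected steps to first reach C from state i.
Boundary: h_C = 0.
First-step equations for the other states:
  h_A = 1 + 1/10*h_A + 1/10*h_B + 3/5*h_C + 1/5*h_D
  h_B = 1 + 1/5*h_A + 1/5*h_B + 3/10*h_C + 3/10*h_D
  h_D = 1 + 1/10*h_A + 1/10*h_B + 2/5*h_C + 2/5*h_D

Substituting h_C = 0 and rearranging gives the linear system (I - Q) h = 1:
  [9/10, -1/10, -1/5] . (h_A, h_B, h_D) = 1
  [-1/5, 4/5, -3/10] . (h_A, h_B, h_D) = 1
  [-1/10, -1/10, 3/5] . (h_A, h_B, h_D) = 1

Solving yields:
  h_A = 72/37
  h_B = 98/37
  h_D = 90/37

Starting state is A, so the expected hitting time is h_A = 72/37.

Answer: 72/37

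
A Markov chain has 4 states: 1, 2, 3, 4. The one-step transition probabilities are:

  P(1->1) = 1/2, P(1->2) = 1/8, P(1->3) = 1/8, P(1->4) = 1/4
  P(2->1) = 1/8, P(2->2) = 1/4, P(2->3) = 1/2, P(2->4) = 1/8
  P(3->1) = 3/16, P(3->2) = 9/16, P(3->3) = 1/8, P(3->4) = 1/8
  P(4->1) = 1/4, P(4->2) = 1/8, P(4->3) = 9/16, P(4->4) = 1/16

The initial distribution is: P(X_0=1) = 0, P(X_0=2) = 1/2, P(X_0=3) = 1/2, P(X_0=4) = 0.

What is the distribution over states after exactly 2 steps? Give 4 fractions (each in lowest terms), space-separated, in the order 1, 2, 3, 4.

Propagating the distribution step by step (d_{t+1} = d_t * P):
d_0 = (1=0, 2=1/2, 3=1/2, 4=0)
  d_1[1] = 0*1/2 + 1/2*1/8 + 1/2*3/16 + 0*1/4 = 5/32
  d_1[2] = 0*1/8 + 1/2*1/4 + 1/2*9/16 + 0*1/8 = 13/32
  d_1[3] = 0*1/8 + 1/2*1/2 + 1/2*1/8 + 0*9/16 = 5/16
  d_1[4] = 0*1/4 + 1/2*1/8 + 1/2*1/8 + 0*1/16 = 1/8
d_1 = (1=5/32, 2=13/32, 3=5/16, 4=1/8)
  d_2[1] = 5/32*1/2 + 13/32*1/8 + 5/16*3/16 + 1/8*1/4 = 7/32
  d_2[2] = 5/32*1/8 + 13/32*1/4 + 5/16*9/16 + 1/8*1/8 = 5/16
  d_2[3] = 5/32*1/8 + 13/32*1/2 + 5/16*1/8 + 1/8*9/16 = 85/256
  d_2[4] = 5/32*1/4 + 13/32*1/8 + 5/16*1/8 + 1/8*1/16 = 35/256
d_2 = (1=7/32, 2=5/16, 3=85/256, 4=35/256)

Answer: 7/32 5/16 85/256 35/256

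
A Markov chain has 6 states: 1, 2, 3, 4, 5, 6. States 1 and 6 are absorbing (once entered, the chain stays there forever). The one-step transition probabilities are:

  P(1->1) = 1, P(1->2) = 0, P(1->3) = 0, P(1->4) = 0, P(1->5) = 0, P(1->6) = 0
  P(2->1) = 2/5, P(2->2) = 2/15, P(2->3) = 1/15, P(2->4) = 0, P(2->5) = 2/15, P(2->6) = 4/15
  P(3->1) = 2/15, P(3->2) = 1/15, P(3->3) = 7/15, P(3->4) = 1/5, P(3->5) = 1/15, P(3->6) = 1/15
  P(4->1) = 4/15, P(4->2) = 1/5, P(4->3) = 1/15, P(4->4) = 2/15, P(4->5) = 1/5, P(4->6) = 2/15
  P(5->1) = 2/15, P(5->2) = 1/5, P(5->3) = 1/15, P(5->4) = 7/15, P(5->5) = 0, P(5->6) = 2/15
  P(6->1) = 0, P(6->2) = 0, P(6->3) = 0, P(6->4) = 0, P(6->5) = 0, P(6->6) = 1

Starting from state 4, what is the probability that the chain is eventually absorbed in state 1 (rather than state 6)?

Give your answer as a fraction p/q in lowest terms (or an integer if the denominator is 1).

Answer: 1657/2623

Derivation:
Let a_i = P(absorbed in 1 | start in state i).
Boundary conditions: a_1 = 1, a_6 = 0.
For each transient state i, a_i = sum_j P(i->j) * a_j:
  a_2 = 2/5*a_1 + 2/15*a_2 + 1/15*a_3 + 0*a_4 + 2/15*a_5 + 4/15*a_6
  a_3 = 2/15*a_1 + 1/15*a_2 + 7/15*a_3 + 1/5*a_4 + 1/15*a_5 + 1/15*a_6
  a_4 = 4/15*a_1 + 1/5*a_2 + 1/15*a_3 + 2/15*a_4 + 1/5*a_5 + 2/15*a_6
  a_5 = 2/15*a_1 + 1/5*a_2 + 1/15*a_3 + 7/15*a_4 + 0*a_5 + 2/15*a_6

Substituting a_1 = 1 and a_6 = 0, rearrange to (I - Q) a = r where r[i] = P(i -> 1):
  [13/15, -1/15, 0, -2/15] . (a_2, a_3, a_4, a_5) = 2/5
  [-1/15, 8/15, -1/5, -1/15] . (a_2, a_3, a_4, a_5) = 2/15
  [-1/5, -1/15, 13/15, -1/5] . (a_2, a_3, a_4, a_5) = 4/15
  [-1/5, -1/15, -7/15, 1] . (a_2, a_3, a_4, a_5) = 2/15

Solving yields:
  a_2 = 4732/7869
  a_3 = 1668/2623
  a_4 = 1657/2623
  a_5 = 4649/7869

Starting state is 4, so the absorption probability is a_4 = 1657/2623.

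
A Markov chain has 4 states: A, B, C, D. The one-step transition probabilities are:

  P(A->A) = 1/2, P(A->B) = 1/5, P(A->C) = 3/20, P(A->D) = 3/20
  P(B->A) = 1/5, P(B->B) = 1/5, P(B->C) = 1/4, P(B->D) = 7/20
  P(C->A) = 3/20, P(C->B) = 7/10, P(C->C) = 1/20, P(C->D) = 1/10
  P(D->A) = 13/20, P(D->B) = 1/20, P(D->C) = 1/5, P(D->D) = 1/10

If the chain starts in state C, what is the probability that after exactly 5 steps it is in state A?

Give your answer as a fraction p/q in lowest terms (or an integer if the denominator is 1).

Answer: 1254453/3200000

Derivation:
Computing P^5 by repeated multiplication:
P^1 =
  A: [1/2, 1/5, 3/20, 3/20]
  B: [1/5, 1/5, 1/4, 7/20]
  C: [3/20, 7/10, 1/20, 1/10]
  D: [13/20, 1/20, 1/5, 1/10]
P^2 =
  A: [41/100, 101/400, 13/80, 7/40]
  B: [81/200, 109/400, 13/80, 4/25]
  C: [23/80, 21/100, 11/50, 113/400]
  D: [43/100, 57/200, 7/50, 29/200]
P^3 =
  A: [3149/8000, 51/200, 671/4000, 1469/8000]
  B: [3083/8000, 1029/4000, 169/1000, 1507/8000]
  C: [3219/8000, 2141/8000, 261/1600, 267/1600]
  D: [1549/4000, 993/4000, 687/4000, 771/4000]
P^4 =
  A: [62773/160000, 41013/160000, 5373/32000, 29349/160000]
  B: [62709/160000, 40999/160000, 26919/160000, 29373/160000]
  C: [7753/20000, 8209/32000, 27007/160000, 7481/40000]
  D: [15773/40000, 20557/80000, 13383/80000, 7257/40000]
P^5 =
  A: [626957/1600000, 820603/3200000, 107529/640000, 293919/1600000]
  B: [313423/800000, 821071/3200000, 537533/3200000, 73463/400000]
  C: [1254453/3200000, 410149/1600000, 269/1600, 587249/3200000]
  D: [626519/1600000, 25643/100000, 134431/800000, 294331/1600000]

(P^5)[C -> A] = 1254453/3200000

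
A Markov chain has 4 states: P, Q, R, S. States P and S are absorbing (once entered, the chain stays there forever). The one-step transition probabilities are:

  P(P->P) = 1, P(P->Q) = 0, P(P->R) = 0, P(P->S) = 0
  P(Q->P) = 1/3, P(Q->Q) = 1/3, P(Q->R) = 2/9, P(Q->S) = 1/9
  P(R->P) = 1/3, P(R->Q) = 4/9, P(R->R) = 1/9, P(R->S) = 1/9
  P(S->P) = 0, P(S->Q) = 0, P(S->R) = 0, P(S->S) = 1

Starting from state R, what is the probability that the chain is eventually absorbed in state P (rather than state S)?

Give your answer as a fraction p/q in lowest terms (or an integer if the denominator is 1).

Let a_i = P(absorbed in P | start in state i).
Boundary conditions: a_P = 1, a_S = 0.
For each transient state i, a_i = sum_j P(i->j) * a_j:
  a_Q = 1/3*a_P + 1/3*a_Q + 2/9*a_R + 1/9*a_S
  a_R = 1/3*a_P + 4/9*a_Q + 1/9*a_R + 1/9*a_S

Substituting a_P = 1 and a_S = 0, rearrange to (I - Q) a = r where r[i] = P(i -> P):
  [2/3, -2/9] . (a_Q, a_R) = 1/3
  [-4/9, 8/9] . (a_Q, a_R) = 1/3

Solving yields:
  a_Q = 3/4
  a_R = 3/4

Starting state is R, so the absorption probability is a_R = 3/4.

Answer: 3/4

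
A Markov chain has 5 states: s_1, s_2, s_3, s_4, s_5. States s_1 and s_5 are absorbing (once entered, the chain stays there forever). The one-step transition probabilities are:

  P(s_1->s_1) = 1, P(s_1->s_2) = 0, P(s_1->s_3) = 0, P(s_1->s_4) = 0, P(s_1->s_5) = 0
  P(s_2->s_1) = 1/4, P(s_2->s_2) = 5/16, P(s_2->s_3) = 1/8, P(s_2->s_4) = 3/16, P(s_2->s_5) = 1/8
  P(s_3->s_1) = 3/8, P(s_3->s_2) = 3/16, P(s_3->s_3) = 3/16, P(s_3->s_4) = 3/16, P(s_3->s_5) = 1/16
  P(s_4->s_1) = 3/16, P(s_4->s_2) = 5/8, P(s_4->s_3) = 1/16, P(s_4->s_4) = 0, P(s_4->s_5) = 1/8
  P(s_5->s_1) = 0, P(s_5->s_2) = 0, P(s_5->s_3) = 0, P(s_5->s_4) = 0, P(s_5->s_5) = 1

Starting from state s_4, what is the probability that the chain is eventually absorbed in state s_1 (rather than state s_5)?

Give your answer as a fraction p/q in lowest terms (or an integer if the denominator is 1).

Let a_i = P(absorbed in s_1 | start in state i).
Boundary conditions: a_s_1 = 1, a_s_5 = 0.
For each transient state i, a_i = sum_j P(i->j) * a_j:
  a_s_2 = 1/4*a_s_1 + 5/16*a_s_2 + 1/8*a_s_3 + 3/16*a_s_4 + 1/8*a_s_5
  a_s_3 = 3/8*a_s_1 + 3/16*a_s_2 + 3/16*a_s_3 + 3/16*a_s_4 + 1/16*a_s_5
  a_s_4 = 3/16*a_s_1 + 5/8*a_s_2 + 1/16*a_s_3 + 0*a_s_4 + 1/8*a_s_5

Substituting a_s_1 = 1 and a_s_5 = 0, rearrange to (I - Q) a = r where r[i] = P(i -> s_1):
  [11/16, -1/8, -3/16] . (a_s_2, a_s_3, a_s_4) = 1/4
  [-3/16, 13/16, -3/16] . (a_s_2, a_s_3, a_s_4) = 3/8
  [-5/8, -1/16, 1] . (a_s_2, a_s_3, a_s_4) = 3/16

Solving yields:
  a_s_2 = 233/340
  a_s_3 = 657/850
  a_s_4 = 1129/1700

Starting state is s_4, so the absorption probability is a_s_4 = 1129/1700.

Answer: 1129/1700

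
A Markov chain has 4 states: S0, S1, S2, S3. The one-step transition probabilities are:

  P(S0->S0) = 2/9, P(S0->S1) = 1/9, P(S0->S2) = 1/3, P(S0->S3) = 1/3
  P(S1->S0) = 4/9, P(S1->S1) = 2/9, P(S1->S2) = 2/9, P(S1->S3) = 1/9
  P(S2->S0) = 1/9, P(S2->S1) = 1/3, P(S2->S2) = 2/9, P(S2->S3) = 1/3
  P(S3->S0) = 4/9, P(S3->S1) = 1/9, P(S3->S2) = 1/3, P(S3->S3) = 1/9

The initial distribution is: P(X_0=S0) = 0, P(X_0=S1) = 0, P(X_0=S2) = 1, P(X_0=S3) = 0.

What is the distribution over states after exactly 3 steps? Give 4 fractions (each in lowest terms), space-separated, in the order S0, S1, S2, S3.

Answer: 202/729 47/243 205/729 181/729

Derivation:
Propagating the distribution step by step (d_{t+1} = d_t * P):
d_0 = (S0=0, S1=0, S2=1, S3=0)
  d_1[S0] = 0*2/9 + 0*4/9 + 1*1/9 + 0*4/9 = 1/9
  d_1[S1] = 0*1/9 + 0*2/9 + 1*1/3 + 0*1/9 = 1/3
  d_1[S2] = 0*1/3 + 0*2/9 + 1*2/9 + 0*1/3 = 2/9
  d_1[S3] = 0*1/3 + 0*1/9 + 1*1/3 + 0*1/9 = 1/3
d_1 = (S0=1/9, S1=1/3, S2=2/9, S3=1/3)
  d_2[S0] = 1/9*2/9 + 1/3*4/9 + 2/9*1/9 + 1/3*4/9 = 28/81
  d_2[S1] = 1/9*1/9 + 1/3*2/9 + 2/9*1/3 + 1/3*1/9 = 16/81
  d_2[S2] = 1/9*1/3 + 1/3*2/9 + 2/9*2/9 + 1/3*1/3 = 22/81
  d_2[S3] = 1/9*1/3 + 1/3*1/9 + 2/9*1/3 + 1/3*1/9 = 5/27
d_2 = (S0=28/81, S1=16/81, S2=22/81, S3=5/27)
  d_3[S0] = 28/81*2/9 + 16/81*4/9 + 22/81*1/9 + 5/27*4/9 = 202/729
  d_3[S1] = 28/81*1/9 + 16/81*2/9 + 22/81*1/3 + 5/27*1/9 = 47/243
  d_3[S2] = 28/81*1/3 + 16/81*2/9 + 22/81*2/9 + 5/27*1/3 = 205/729
  d_3[S3] = 28/81*1/3 + 16/81*1/9 + 22/81*1/3 + 5/27*1/9 = 181/729
d_3 = (S0=202/729, S1=47/243, S2=205/729, S3=181/729)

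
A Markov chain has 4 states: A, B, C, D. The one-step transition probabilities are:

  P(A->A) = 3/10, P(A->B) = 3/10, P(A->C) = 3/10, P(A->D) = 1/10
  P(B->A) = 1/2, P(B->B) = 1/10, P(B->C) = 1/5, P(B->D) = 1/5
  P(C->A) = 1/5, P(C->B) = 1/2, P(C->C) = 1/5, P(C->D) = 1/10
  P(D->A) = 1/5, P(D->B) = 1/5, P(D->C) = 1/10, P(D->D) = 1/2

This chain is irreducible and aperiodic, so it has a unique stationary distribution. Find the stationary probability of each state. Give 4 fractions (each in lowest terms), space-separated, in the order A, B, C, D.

The stationary distribution satisfies pi = pi * P, i.e.:
  pi_A = 3/10*pi_A + 1/2*pi_B + 1/5*pi_C + 1/5*pi_D
  pi_B = 3/10*pi_A + 1/10*pi_B + 1/2*pi_C + 1/5*pi_D
  pi_C = 3/10*pi_A + 1/5*pi_B + 1/5*pi_C + 1/10*pi_D
  pi_D = 1/10*pi_A + 1/5*pi_B + 1/10*pi_C + 1/2*pi_D
with normalization: pi_A + pi_B + pi_C + pi_D = 1.

Using the first 3 balance equations plus normalization, the linear system A*pi = b is:
  [-7/10, 1/2, 1/5, 1/5] . pi = 0
  [3/10, -9/10, 1/2, 1/5] . pi = 0
  [3/10, 1/5, -4/5, 1/10] . pi = 0
  [1, 1, 1, 1] . pi = 1

Solving yields:
  pi_A = 85/273
  pi_B = 73/273
  pi_C = 172/819
  pi_D = 173/819

Verification (pi * P):
  85/273*3/10 + 73/273*1/2 + 172/819*1/5 + 173/819*1/5 = 85/273 = pi_A  (ok)
  85/273*3/10 + 73/273*1/10 + 172/819*1/2 + 173/819*1/5 = 73/273 = pi_B  (ok)
  85/273*3/10 + 73/273*1/5 + 172/819*1/5 + 173/819*1/10 = 172/819 = pi_C  (ok)
  85/273*1/10 + 73/273*1/5 + 172/819*1/10 + 173/819*1/2 = 173/819 = pi_D  (ok)

Answer: 85/273 73/273 172/819 173/819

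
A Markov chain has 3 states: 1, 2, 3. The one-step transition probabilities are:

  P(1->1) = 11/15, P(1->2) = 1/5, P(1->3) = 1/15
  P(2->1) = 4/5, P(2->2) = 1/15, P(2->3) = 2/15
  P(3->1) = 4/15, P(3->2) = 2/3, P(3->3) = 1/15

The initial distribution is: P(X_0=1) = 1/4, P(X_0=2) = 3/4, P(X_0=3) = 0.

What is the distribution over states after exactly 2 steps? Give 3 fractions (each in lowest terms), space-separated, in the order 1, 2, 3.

Answer: 617/900 217/900 11/150

Derivation:
Propagating the distribution step by step (d_{t+1} = d_t * P):
d_0 = (1=1/4, 2=3/4, 3=0)
  d_1[1] = 1/4*11/15 + 3/4*4/5 + 0*4/15 = 47/60
  d_1[2] = 1/4*1/5 + 3/4*1/15 + 0*2/3 = 1/10
  d_1[3] = 1/4*1/15 + 3/4*2/15 + 0*1/15 = 7/60
d_1 = (1=47/60, 2=1/10, 3=7/60)
  d_2[1] = 47/60*11/15 + 1/10*4/5 + 7/60*4/15 = 617/900
  d_2[2] = 47/60*1/5 + 1/10*1/15 + 7/60*2/3 = 217/900
  d_2[3] = 47/60*1/15 + 1/10*2/15 + 7/60*1/15 = 11/150
d_2 = (1=617/900, 2=217/900, 3=11/150)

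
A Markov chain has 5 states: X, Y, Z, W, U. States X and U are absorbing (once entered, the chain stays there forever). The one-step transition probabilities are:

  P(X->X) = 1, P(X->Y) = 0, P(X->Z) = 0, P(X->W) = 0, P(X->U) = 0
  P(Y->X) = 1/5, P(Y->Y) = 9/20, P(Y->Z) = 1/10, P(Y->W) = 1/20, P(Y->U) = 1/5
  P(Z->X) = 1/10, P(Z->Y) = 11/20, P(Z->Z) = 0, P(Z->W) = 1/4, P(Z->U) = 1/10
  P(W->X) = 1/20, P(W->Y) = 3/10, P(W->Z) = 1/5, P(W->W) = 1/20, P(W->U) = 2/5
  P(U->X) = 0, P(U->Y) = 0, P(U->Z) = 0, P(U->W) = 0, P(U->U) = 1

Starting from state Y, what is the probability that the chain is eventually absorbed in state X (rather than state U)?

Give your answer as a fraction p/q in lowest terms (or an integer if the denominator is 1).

Answer: 37/79

Derivation:
Let a_i = P(absorbed in X | start in state i).
Boundary conditions: a_X = 1, a_U = 0.
For each transient state i, a_i = sum_j P(i->j) * a_j:
  a_Y = 1/5*a_X + 9/20*a_Y + 1/10*a_Z + 1/20*a_W + 1/5*a_U
  a_Z = 1/10*a_X + 11/20*a_Y + 0*a_Z + 1/4*a_W + 1/10*a_U
  a_W = 1/20*a_X + 3/10*a_Y + 1/5*a_Z + 1/20*a_W + 2/5*a_U

Substituting a_X = 1 and a_U = 0, rearrange to (I - Q) a = r where r[i] = P(i -> X):
  [11/20, -1/10, -1/20] . (a_Y, a_Z, a_W) = 1/5
  [-11/20, 1, -1/4] . (a_Y, a_Z, a_W) = 1/10
  [-3/10, -1/5, 19/20] . (a_Y, a_Z, a_W) = 1/20

Solving yields:
  a_Y = 37/79
  a_Z = 34/79
  a_W = 23/79

Starting state is Y, so the absorption probability is a_Y = 37/79.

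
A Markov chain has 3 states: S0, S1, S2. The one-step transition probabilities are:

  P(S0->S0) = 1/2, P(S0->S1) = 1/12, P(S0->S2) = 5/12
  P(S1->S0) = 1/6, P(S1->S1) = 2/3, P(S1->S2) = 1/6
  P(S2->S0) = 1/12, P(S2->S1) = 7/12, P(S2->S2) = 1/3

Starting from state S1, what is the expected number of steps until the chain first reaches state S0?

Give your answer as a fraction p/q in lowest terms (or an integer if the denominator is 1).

Answer: 20/3

Derivation:
Let h_i = expected steps to first reach S0 from state i.
Boundary: h_S0 = 0.
First-step equations for the other states:
  h_S1 = 1 + 1/6*h_S0 + 2/3*h_S1 + 1/6*h_S2
  h_S2 = 1 + 1/12*h_S0 + 7/12*h_S1 + 1/3*h_S2

Substituting h_S0 = 0 and rearranging gives the linear system (I - Q) h = 1:
  [1/3, -1/6] . (h_S1, h_S2) = 1
  [-7/12, 2/3] . (h_S1, h_S2) = 1

Solving yields:
  h_S1 = 20/3
  h_S2 = 22/3

Starting state is S1, so the expected hitting time is h_S1 = 20/3.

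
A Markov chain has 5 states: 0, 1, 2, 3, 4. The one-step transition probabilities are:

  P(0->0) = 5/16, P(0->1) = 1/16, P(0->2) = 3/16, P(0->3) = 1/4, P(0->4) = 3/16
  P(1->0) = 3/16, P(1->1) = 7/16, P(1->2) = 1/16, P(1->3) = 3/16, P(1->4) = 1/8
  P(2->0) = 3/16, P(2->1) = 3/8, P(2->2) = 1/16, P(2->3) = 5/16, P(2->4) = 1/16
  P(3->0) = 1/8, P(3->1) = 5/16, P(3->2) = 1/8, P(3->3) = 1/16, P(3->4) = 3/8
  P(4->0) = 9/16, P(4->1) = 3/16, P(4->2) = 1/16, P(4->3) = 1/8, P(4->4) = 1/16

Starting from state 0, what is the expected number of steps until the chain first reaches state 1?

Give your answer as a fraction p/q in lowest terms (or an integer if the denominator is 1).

Answer: 592/105

Derivation:
Let h_i = expected steps to first reach 1 from state i.
Boundary: h_1 = 0.
First-step equations for the other states:
  h_0 = 1 + 5/16*h_0 + 1/16*h_1 + 3/16*h_2 + 1/4*h_3 + 3/16*h_4
  h_2 = 1 + 3/16*h_0 + 3/8*h_1 + 1/16*h_2 + 5/16*h_3 + 1/16*h_4
  h_3 = 1 + 1/8*h_0 + 5/16*h_1 + 1/8*h_2 + 1/16*h_3 + 3/8*h_4
  h_4 = 1 + 9/16*h_0 + 3/16*h_1 + 1/16*h_2 + 1/8*h_3 + 1/16*h_4

Substituting h_1 = 0 and rearranging gives the linear system (I - Q) h = 1:
  [11/16, -3/16, -1/4, -3/16] . (h_0, h_2, h_3, h_4) = 1
  [-3/16, 15/16, -5/16, -1/16] . (h_0, h_2, h_3, h_4) = 1
  [-1/8, -1/8, 15/16, -3/8] . (h_0, h_2, h_3, h_4) = 1
  [-9/16, -1/16, -1/8, 15/16] . (h_0, h_2, h_3, h_4) = 1

Solving yields:
  h_0 = 592/105
  h_2 = 2972/735
  h_3 = 3296/735
  h_4 = 3908/735

Starting state is 0, so the expected hitting time is h_0 = 592/105.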